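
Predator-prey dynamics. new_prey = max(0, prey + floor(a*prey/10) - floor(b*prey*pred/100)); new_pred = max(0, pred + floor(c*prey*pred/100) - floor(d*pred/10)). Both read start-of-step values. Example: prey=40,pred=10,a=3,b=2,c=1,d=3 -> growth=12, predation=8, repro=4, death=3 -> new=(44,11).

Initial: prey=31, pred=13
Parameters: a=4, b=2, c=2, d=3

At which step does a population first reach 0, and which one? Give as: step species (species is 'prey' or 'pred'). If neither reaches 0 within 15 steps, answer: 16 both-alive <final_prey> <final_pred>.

Answer: 16 both-alive 1 3

Derivation:
Step 1: prey: 31+12-8=35; pred: 13+8-3=18
Step 2: prey: 35+14-12=37; pred: 18+12-5=25
Step 3: prey: 37+14-18=33; pred: 25+18-7=36
Step 4: prey: 33+13-23=23; pred: 36+23-10=49
Step 5: prey: 23+9-22=10; pred: 49+22-14=57
Step 6: prey: 10+4-11=3; pred: 57+11-17=51
Step 7: prey: 3+1-3=1; pred: 51+3-15=39
Step 8: prey: 1+0-0=1; pred: 39+0-11=28
Step 9: prey: 1+0-0=1; pred: 28+0-8=20
Step 10: prey: 1+0-0=1; pred: 20+0-6=14
Step 11: prey: 1+0-0=1; pred: 14+0-4=10
Step 12: prey: 1+0-0=1; pred: 10+0-3=7
Step 13: prey: 1+0-0=1; pred: 7+0-2=5
Step 14: prey: 1+0-0=1; pred: 5+0-1=4
Step 15: prey: 1+0-0=1; pred: 4+0-1=3
No extinction within 15 steps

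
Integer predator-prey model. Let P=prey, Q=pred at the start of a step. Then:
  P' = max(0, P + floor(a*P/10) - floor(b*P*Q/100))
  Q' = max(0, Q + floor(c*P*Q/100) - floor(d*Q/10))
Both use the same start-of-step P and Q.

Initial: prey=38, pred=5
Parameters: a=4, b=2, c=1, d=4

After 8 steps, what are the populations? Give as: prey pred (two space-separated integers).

Answer: 22 111

Derivation:
Step 1: prey: 38+15-3=50; pred: 5+1-2=4
Step 2: prey: 50+20-4=66; pred: 4+2-1=5
Step 3: prey: 66+26-6=86; pred: 5+3-2=6
Step 4: prey: 86+34-10=110; pred: 6+5-2=9
Step 5: prey: 110+44-19=135; pred: 9+9-3=15
Step 6: prey: 135+54-40=149; pred: 15+20-6=29
Step 7: prey: 149+59-86=122; pred: 29+43-11=61
Step 8: prey: 122+48-148=22; pred: 61+74-24=111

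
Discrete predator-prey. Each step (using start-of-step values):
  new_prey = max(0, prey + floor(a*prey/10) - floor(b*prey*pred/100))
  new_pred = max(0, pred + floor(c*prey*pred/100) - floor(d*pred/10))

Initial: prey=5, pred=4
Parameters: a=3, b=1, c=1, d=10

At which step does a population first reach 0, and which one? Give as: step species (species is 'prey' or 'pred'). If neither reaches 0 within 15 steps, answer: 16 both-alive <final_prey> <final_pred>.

Answer: 1 pred

Derivation:
Step 1: prey: 5+1-0=6; pred: 4+0-4=0
First extinction: pred at step 1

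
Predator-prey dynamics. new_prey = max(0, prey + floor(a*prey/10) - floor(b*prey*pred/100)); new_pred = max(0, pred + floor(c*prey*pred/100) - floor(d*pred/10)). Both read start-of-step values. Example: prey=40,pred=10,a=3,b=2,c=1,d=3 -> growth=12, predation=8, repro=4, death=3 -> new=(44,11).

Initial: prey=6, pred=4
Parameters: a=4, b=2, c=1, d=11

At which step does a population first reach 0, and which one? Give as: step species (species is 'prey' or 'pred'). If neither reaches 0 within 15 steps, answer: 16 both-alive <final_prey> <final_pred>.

Step 1: prey: 6+2-0=8; pred: 4+0-4=0
First extinction: pred at step 1

Answer: 1 pred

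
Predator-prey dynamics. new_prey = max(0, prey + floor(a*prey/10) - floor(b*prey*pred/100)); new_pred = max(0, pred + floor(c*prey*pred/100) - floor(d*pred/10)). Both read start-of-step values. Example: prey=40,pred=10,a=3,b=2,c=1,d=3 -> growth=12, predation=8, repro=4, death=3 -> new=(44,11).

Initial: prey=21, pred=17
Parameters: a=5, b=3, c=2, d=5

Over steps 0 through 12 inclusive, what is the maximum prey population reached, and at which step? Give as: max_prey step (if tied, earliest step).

Answer: 46 8

Derivation:
Step 1: prey: 21+10-10=21; pred: 17+7-8=16
Step 2: prey: 21+10-10=21; pred: 16+6-8=14
Step 3: prey: 21+10-8=23; pred: 14+5-7=12
Step 4: prey: 23+11-8=26; pred: 12+5-6=11
Step 5: prey: 26+13-8=31; pred: 11+5-5=11
Step 6: prey: 31+15-10=36; pred: 11+6-5=12
Step 7: prey: 36+18-12=42; pred: 12+8-6=14
Step 8: prey: 42+21-17=46; pred: 14+11-7=18
Step 9: prey: 46+23-24=45; pred: 18+16-9=25
Step 10: prey: 45+22-33=34; pred: 25+22-12=35
Step 11: prey: 34+17-35=16; pred: 35+23-17=41
Step 12: prey: 16+8-19=5; pred: 41+13-20=34
Max prey = 46 at step 8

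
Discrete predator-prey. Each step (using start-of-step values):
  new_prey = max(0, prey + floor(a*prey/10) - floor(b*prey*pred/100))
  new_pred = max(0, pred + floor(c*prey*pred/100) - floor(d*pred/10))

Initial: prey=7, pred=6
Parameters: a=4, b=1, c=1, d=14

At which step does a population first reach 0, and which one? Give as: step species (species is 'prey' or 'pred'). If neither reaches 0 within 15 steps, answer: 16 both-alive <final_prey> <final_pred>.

Answer: 1 pred

Derivation:
Step 1: prey: 7+2-0=9; pred: 6+0-8=0
First extinction: pred at step 1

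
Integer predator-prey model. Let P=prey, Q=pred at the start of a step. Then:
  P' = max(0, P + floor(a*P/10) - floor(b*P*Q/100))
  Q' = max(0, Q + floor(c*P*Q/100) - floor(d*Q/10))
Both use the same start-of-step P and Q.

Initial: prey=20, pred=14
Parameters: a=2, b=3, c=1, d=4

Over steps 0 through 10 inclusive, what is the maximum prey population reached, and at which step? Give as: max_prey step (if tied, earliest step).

Answer: 26 10

Derivation:
Step 1: prey: 20+4-8=16; pred: 14+2-5=11
Step 2: prey: 16+3-5=14; pred: 11+1-4=8
Step 3: prey: 14+2-3=13; pred: 8+1-3=6
Step 4: prey: 13+2-2=13; pred: 6+0-2=4
Step 5: prey: 13+2-1=14; pred: 4+0-1=3
Step 6: prey: 14+2-1=15; pred: 3+0-1=2
Step 7: prey: 15+3-0=18; pred: 2+0-0=2
Step 8: prey: 18+3-1=20; pred: 2+0-0=2
Step 9: prey: 20+4-1=23; pred: 2+0-0=2
Step 10: prey: 23+4-1=26; pred: 2+0-0=2
Max prey = 26 at step 10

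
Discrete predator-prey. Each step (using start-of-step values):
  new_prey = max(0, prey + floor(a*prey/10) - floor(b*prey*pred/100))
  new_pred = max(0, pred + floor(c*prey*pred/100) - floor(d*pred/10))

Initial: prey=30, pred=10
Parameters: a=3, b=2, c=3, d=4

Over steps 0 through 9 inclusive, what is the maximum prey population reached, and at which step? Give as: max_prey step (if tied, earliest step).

Step 1: prey: 30+9-6=33; pred: 10+9-4=15
Step 2: prey: 33+9-9=33; pred: 15+14-6=23
Step 3: prey: 33+9-15=27; pred: 23+22-9=36
Step 4: prey: 27+8-19=16; pred: 36+29-14=51
Step 5: prey: 16+4-16=4; pred: 51+24-20=55
Step 6: prey: 4+1-4=1; pred: 55+6-22=39
Step 7: prey: 1+0-0=1; pred: 39+1-15=25
Step 8: prey: 1+0-0=1; pred: 25+0-10=15
Step 9: prey: 1+0-0=1; pred: 15+0-6=9
Max prey = 33 at step 1

Answer: 33 1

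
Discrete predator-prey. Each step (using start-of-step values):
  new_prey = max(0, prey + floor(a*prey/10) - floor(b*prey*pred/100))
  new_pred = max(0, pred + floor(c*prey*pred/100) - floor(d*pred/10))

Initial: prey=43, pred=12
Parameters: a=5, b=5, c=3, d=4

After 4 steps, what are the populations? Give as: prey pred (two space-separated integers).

Answer: 0 24

Derivation:
Step 1: prey: 43+21-25=39; pred: 12+15-4=23
Step 2: prey: 39+19-44=14; pred: 23+26-9=40
Step 3: prey: 14+7-28=0; pred: 40+16-16=40
Step 4: prey: 0+0-0=0; pred: 40+0-16=24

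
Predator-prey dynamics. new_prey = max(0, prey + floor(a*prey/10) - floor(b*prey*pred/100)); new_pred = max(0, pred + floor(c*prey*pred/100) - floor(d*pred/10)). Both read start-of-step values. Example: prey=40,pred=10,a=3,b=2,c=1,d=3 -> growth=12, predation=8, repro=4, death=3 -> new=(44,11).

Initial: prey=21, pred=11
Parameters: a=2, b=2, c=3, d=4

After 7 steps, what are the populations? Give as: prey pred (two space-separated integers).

Answer: 7 19

Derivation:
Step 1: prey: 21+4-4=21; pred: 11+6-4=13
Step 2: prey: 21+4-5=20; pred: 13+8-5=16
Step 3: prey: 20+4-6=18; pred: 16+9-6=19
Step 4: prey: 18+3-6=15; pred: 19+10-7=22
Step 5: prey: 15+3-6=12; pred: 22+9-8=23
Step 6: prey: 12+2-5=9; pred: 23+8-9=22
Step 7: prey: 9+1-3=7; pred: 22+5-8=19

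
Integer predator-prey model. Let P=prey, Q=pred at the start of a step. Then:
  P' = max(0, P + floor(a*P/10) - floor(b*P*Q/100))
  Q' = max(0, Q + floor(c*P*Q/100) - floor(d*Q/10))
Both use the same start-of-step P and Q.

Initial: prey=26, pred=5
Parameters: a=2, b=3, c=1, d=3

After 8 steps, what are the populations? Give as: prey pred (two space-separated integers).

Answer: 39 5

Derivation:
Step 1: prey: 26+5-3=28; pred: 5+1-1=5
Step 2: prey: 28+5-4=29; pred: 5+1-1=5
Step 3: prey: 29+5-4=30; pred: 5+1-1=5
Step 4: prey: 30+6-4=32; pred: 5+1-1=5
Step 5: prey: 32+6-4=34; pred: 5+1-1=5
Step 6: prey: 34+6-5=35; pred: 5+1-1=5
Step 7: prey: 35+7-5=37; pred: 5+1-1=5
Step 8: prey: 37+7-5=39; pred: 5+1-1=5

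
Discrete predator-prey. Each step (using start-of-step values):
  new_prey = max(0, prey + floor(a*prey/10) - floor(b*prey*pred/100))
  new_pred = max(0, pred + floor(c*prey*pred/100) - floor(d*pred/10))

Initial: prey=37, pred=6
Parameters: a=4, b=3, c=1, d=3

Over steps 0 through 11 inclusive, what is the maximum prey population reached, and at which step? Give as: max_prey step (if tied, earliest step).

Step 1: prey: 37+14-6=45; pred: 6+2-1=7
Step 2: prey: 45+18-9=54; pred: 7+3-2=8
Step 3: prey: 54+21-12=63; pred: 8+4-2=10
Step 4: prey: 63+25-18=70; pred: 10+6-3=13
Step 5: prey: 70+28-27=71; pred: 13+9-3=19
Step 6: prey: 71+28-40=59; pred: 19+13-5=27
Step 7: prey: 59+23-47=35; pred: 27+15-8=34
Step 8: prey: 35+14-35=14; pred: 34+11-10=35
Step 9: prey: 14+5-14=5; pred: 35+4-10=29
Step 10: prey: 5+2-4=3; pred: 29+1-8=22
Step 11: prey: 3+1-1=3; pred: 22+0-6=16
Max prey = 71 at step 5

Answer: 71 5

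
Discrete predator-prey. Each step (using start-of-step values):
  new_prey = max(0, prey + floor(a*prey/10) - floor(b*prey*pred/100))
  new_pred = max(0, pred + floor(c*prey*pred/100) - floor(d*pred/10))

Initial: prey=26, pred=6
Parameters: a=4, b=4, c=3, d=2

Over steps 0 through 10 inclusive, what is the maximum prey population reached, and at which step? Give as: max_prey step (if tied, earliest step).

Answer: 32 2

Derivation:
Step 1: prey: 26+10-6=30; pred: 6+4-1=9
Step 2: prey: 30+12-10=32; pred: 9+8-1=16
Step 3: prey: 32+12-20=24; pred: 16+15-3=28
Step 4: prey: 24+9-26=7; pred: 28+20-5=43
Step 5: prey: 7+2-12=0; pred: 43+9-8=44
Step 6: prey: 0+0-0=0; pred: 44+0-8=36
Step 7: prey: 0+0-0=0; pred: 36+0-7=29
Step 8: prey: 0+0-0=0; pred: 29+0-5=24
Step 9: prey: 0+0-0=0; pred: 24+0-4=20
Step 10: prey: 0+0-0=0; pred: 20+0-4=16
Max prey = 32 at step 2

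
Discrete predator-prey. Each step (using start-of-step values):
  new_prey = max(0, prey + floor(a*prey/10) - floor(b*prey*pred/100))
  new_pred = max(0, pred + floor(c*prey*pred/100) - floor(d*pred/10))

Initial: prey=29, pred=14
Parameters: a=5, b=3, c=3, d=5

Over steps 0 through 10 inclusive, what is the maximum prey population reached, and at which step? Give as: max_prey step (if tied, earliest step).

Answer: 31 1

Derivation:
Step 1: prey: 29+14-12=31; pred: 14+12-7=19
Step 2: prey: 31+15-17=29; pred: 19+17-9=27
Step 3: prey: 29+14-23=20; pred: 27+23-13=37
Step 4: prey: 20+10-22=8; pred: 37+22-18=41
Step 5: prey: 8+4-9=3; pred: 41+9-20=30
Step 6: prey: 3+1-2=2; pred: 30+2-15=17
Step 7: prey: 2+1-1=2; pred: 17+1-8=10
Step 8: prey: 2+1-0=3; pred: 10+0-5=5
Step 9: prey: 3+1-0=4; pred: 5+0-2=3
Step 10: prey: 4+2-0=6; pred: 3+0-1=2
Max prey = 31 at step 1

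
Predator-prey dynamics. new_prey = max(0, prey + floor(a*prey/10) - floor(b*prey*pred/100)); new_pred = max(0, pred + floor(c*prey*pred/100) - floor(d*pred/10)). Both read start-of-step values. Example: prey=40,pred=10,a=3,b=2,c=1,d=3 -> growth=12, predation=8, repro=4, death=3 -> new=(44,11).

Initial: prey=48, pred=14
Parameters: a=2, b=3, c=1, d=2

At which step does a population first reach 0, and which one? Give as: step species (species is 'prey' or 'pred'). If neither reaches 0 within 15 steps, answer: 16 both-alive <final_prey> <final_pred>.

Answer: 16 both-alive 2 4

Derivation:
Step 1: prey: 48+9-20=37; pred: 14+6-2=18
Step 2: prey: 37+7-19=25; pred: 18+6-3=21
Step 3: prey: 25+5-15=15; pred: 21+5-4=22
Step 4: prey: 15+3-9=9; pred: 22+3-4=21
Step 5: prey: 9+1-5=5; pred: 21+1-4=18
Step 6: prey: 5+1-2=4; pred: 18+0-3=15
Step 7: prey: 4+0-1=3; pred: 15+0-3=12
Step 8: prey: 3+0-1=2; pred: 12+0-2=10
Step 9: prey: 2+0-0=2; pred: 10+0-2=8
Step 10: prey: 2+0-0=2; pred: 8+0-1=7
Step 11: prey: 2+0-0=2; pred: 7+0-1=6
Step 12: prey: 2+0-0=2; pred: 6+0-1=5
Step 13: prey: 2+0-0=2; pred: 5+0-1=4
Step 14: prey: 2+0-0=2; pred: 4+0-0=4
Steps 15-15: state stable at prey=2, pred=4 (no change)
No extinction within 15 steps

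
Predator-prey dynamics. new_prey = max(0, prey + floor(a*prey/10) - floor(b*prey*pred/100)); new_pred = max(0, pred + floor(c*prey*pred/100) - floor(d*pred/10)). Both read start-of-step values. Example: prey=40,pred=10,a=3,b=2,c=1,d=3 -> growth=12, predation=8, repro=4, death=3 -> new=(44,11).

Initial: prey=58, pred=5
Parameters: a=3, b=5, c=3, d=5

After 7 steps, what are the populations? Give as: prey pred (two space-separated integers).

Step 1: prey: 58+17-14=61; pred: 5+8-2=11
Step 2: prey: 61+18-33=46; pred: 11+20-5=26
Step 3: prey: 46+13-59=0; pred: 26+35-13=48
Step 4: prey: 0+0-0=0; pred: 48+0-24=24
Step 5: prey: 0+0-0=0; pred: 24+0-12=12
Step 6: prey: 0+0-0=0; pred: 12+0-6=6
Step 7: prey: 0+0-0=0; pred: 6+0-3=3

Answer: 0 3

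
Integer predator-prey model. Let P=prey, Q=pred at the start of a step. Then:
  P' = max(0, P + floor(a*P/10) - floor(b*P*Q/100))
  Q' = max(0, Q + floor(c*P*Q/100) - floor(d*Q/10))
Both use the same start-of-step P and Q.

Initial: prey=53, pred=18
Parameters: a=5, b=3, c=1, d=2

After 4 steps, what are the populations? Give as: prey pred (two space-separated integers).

Answer: 8 39

Derivation:
Step 1: prey: 53+26-28=51; pred: 18+9-3=24
Step 2: prey: 51+25-36=40; pred: 24+12-4=32
Step 3: prey: 40+20-38=22; pred: 32+12-6=38
Step 4: prey: 22+11-25=8; pred: 38+8-7=39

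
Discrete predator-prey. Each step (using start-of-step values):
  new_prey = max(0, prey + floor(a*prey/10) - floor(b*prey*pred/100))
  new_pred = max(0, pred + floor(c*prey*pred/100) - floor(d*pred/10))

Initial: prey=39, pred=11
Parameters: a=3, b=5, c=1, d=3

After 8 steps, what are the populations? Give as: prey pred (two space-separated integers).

Answer: 12 3

Derivation:
Step 1: prey: 39+11-21=29; pred: 11+4-3=12
Step 2: prey: 29+8-17=20; pred: 12+3-3=12
Step 3: prey: 20+6-12=14; pred: 12+2-3=11
Step 4: prey: 14+4-7=11; pred: 11+1-3=9
Step 5: prey: 11+3-4=10; pred: 9+0-2=7
Step 6: prey: 10+3-3=10; pred: 7+0-2=5
Step 7: prey: 10+3-2=11; pred: 5+0-1=4
Step 8: prey: 11+3-2=12; pred: 4+0-1=3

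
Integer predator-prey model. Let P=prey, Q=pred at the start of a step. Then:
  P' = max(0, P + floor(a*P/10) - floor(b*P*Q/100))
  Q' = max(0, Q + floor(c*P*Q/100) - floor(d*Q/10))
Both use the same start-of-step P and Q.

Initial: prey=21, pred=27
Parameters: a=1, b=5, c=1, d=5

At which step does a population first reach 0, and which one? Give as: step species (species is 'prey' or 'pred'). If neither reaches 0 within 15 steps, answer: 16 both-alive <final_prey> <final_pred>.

Step 1: prey: 21+2-28=0; pred: 27+5-13=19
First extinction: prey at step 1

Answer: 1 prey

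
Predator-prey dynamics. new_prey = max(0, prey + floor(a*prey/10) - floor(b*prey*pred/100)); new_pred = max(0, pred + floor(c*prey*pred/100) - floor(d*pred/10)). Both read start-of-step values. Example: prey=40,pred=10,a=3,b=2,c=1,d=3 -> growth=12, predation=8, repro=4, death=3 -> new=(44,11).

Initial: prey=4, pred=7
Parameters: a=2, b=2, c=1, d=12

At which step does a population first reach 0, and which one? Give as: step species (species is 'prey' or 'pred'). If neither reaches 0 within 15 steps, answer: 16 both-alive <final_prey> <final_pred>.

Step 1: prey: 4+0-0=4; pred: 7+0-8=0
First extinction: pred at step 1

Answer: 1 pred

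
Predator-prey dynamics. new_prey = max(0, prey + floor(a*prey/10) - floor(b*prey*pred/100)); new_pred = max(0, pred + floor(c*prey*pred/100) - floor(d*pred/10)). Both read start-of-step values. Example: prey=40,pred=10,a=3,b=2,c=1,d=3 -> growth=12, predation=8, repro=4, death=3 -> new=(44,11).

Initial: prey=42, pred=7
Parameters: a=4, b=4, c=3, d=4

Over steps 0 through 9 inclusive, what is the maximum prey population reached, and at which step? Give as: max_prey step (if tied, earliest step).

Answer: 47 1

Derivation:
Step 1: prey: 42+16-11=47; pred: 7+8-2=13
Step 2: prey: 47+18-24=41; pred: 13+18-5=26
Step 3: prey: 41+16-42=15; pred: 26+31-10=47
Step 4: prey: 15+6-28=0; pred: 47+21-18=50
Step 5: prey: 0+0-0=0; pred: 50+0-20=30
Step 6: prey: 0+0-0=0; pred: 30+0-12=18
Step 7: prey: 0+0-0=0; pred: 18+0-7=11
Step 8: prey: 0+0-0=0; pred: 11+0-4=7
Step 9: prey: 0+0-0=0; pred: 7+0-2=5
Max prey = 47 at step 1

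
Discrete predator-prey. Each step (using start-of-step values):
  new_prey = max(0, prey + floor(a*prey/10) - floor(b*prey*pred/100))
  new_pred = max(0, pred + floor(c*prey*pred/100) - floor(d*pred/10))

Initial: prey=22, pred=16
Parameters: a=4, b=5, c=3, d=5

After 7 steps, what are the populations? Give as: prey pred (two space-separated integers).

Step 1: prey: 22+8-17=13; pred: 16+10-8=18
Step 2: prey: 13+5-11=7; pred: 18+7-9=16
Step 3: prey: 7+2-5=4; pred: 16+3-8=11
Step 4: prey: 4+1-2=3; pred: 11+1-5=7
Step 5: prey: 3+1-1=3; pred: 7+0-3=4
Step 6: prey: 3+1-0=4; pred: 4+0-2=2
Step 7: prey: 4+1-0=5; pred: 2+0-1=1

Answer: 5 1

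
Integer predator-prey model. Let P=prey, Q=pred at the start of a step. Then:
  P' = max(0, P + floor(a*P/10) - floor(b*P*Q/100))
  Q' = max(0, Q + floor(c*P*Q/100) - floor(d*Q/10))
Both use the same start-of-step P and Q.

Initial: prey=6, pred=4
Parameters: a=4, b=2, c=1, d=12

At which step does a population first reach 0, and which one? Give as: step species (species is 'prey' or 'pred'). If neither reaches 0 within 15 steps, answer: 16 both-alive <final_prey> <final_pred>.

Step 1: prey: 6+2-0=8; pred: 4+0-4=0
First extinction: pred at step 1

Answer: 1 pred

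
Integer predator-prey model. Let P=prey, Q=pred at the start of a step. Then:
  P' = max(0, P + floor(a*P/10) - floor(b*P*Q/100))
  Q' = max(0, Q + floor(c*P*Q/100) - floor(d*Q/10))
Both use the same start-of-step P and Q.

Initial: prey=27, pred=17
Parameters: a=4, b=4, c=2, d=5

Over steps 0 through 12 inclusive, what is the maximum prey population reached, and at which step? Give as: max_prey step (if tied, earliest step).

Step 1: prey: 27+10-18=19; pred: 17+9-8=18
Step 2: prey: 19+7-13=13; pred: 18+6-9=15
Step 3: prey: 13+5-7=11; pred: 15+3-7=11
Step 4: prey: 11+4-4=11; pred: 11+2-5=8
Step 5: prey: 11+4-3=12; pred: 8+1-4=5
Step 6: prey: 12+4-2=14; pred: 5+1-2=4
Step 7: prey: 14+5-2=17; pred: 4+1-2=3
Step 8: prey: 17+6-2=21; pred: 3+1-1=3
Step 9: prey: 21+8-2=27; pred: 3+1-1=3
Step 10: prey: 27+10-3=34; pred: 3+1-1=3
Step 11: prey: 34+13-4=43; pred: 3+2-1=4
Step 12: prey: 43+17-6=54; pred: 4+3-2=5
Max prey = 54 at step 12

Answer: 54 12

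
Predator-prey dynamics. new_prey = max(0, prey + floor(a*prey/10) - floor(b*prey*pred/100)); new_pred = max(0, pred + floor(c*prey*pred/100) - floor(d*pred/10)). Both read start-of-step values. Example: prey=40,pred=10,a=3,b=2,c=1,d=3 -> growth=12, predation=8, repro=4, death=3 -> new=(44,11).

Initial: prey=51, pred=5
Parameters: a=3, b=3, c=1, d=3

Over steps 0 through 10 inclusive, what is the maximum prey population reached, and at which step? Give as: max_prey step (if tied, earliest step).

Step 1: prey: 51+15-7=59; pred: 5+2-1=6
Step 2: prey: 59+17-10=66; pred: 6+3-1=8
Step 3: prey: 66+19-15=70; pred: 8+5-2=11
Step 4: prey: 70+21-23=68; pred: 11+7-3=15
Step 5: prey: 68+20-30=58; pred: 15+10-4=21
Step 6: prey: 58+17-36=39; pred: 21+12-6=27
Step 7: prey: 39+11-31=19; pred: 27+10-8=29
Step 8: prey: 19+5-16=8; pred: 29+5-8=26
Step 9: prey: 8+2-6=4; pred: 26+2-7=21
Step 10: prey: 4+1-2=3; pred: 21+0-6=15
Max prey = 70 at step 3

Answer: 70 3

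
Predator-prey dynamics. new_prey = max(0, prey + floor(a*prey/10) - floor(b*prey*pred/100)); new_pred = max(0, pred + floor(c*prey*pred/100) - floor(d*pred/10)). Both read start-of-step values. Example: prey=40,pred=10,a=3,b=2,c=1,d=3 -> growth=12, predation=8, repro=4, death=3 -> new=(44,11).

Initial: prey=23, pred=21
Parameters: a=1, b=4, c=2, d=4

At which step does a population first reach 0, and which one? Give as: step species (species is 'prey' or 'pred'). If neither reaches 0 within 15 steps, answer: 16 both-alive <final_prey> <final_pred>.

Answer: 16 both-alive 1 2

Derivation:
Step 1: prey: 23+2-19=6; pred: 21+9-8=22
Step 2: prey: 6+0-5=1; pred: 22+2-8=16
Step 3: prey: 1+0-0=1; pred: 16+0-6=10
Step 4: prey: 1+0-0=1; pred: 10+0-4=6
Step 5: prey: 1+0-0=1; pred: 6+0-2=4
Step 6: prey: 1+0-0=1; pred: 4+0-1=3
Step 7: prey: 1+0-0=1; pred: 3+0-1=2
Step 8: prey: 1+0-0=1; pred: 2+0-0=2
Steps 9-15: state stable at prey=1, pred=2 (no change)
No extinction within 15 steps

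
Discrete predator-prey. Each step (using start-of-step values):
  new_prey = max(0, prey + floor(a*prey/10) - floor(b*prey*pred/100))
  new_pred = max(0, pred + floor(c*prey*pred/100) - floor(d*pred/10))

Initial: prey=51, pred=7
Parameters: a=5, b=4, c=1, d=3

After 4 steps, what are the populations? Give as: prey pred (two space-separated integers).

Answer: 78 21

Derivation:
Step 1: prey: 51+25-14=62; pred: 7+3-2=8
Step 2: prey: 62+31-19=74; pred: 8+4-2=10
Step 3: prey: 74+37-29=82; pred: 10+7-3=14
Step 4: prey: 82+41-45=78; pred: 14+11-4=21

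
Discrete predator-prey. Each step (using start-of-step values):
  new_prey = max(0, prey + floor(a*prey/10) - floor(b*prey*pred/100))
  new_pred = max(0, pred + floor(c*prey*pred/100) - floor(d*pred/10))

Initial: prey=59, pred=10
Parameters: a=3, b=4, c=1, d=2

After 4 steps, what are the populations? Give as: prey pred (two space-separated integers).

Step 1: prey: 59+17-23=53; pred: 10+5-2=13
Step 2: prey: 53+15-27=41; pred: 13+6-2=17
Step 3: prey: 41+12-27=26; pred: 17+6-3=20
Step 4: prey: 26+7-20=13; pred: 20+5-4=21

Answer: 13 21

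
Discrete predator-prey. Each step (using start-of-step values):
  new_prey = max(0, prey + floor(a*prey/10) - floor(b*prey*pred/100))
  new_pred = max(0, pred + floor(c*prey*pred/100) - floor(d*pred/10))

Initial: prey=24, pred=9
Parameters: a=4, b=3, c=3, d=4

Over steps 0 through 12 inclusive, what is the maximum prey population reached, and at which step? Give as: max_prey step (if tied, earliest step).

Step 1: prey: 24+9-6=27; pred: 9+6-3=12
Step 2: prey: 27+10-9=28; pred: 12+9-4=17
Step 3: prey: 28+11-14=25; pred: 17+14-6=25
Step 4: prey: 25+10-18=17; pred: 25+18-10=33
Step 5: prey: 17+6-16=7; pred: 33+16-13=36
Step 6: prey: 7+2-7=2; pred: 36+7-14=29
Step 7: prey: 2+0-1=1; pred: 29+1-11=19
Step 8: prey: 1+0-0=1; pred: 19+0-7=12
Step 9: prey: 1+0-0=1; pred: 12+0-4=8
Step 10: prey: 1+0-0=1; pred: 8+0-3=5
Step 11: prey: 1+0-0=1; pred: 5+0-2=3
Step 12: prey: 1+0-0=1; pred: 3+0-1=2
Max prey = 28 at step 2

Answer: 28 2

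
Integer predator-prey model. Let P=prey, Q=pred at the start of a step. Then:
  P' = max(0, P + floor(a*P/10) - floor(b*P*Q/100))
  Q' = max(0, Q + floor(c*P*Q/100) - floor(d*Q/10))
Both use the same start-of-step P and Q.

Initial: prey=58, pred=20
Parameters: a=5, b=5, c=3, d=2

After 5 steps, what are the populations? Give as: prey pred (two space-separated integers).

Step 1: prey: 58+29-58=29; pred: 20+34-4=50
Step 2: prey: 29+14-72=0; pred: 50+43-10=83
Step 3: prey: 0+0-0=0; pred: 83+0-16=67
Step 4: prey: 0+0-0=0; pred: 67+0-13=54
Step 5: prey: 0+0-0=0; pred: 54+0-10=44

Answer: 0 44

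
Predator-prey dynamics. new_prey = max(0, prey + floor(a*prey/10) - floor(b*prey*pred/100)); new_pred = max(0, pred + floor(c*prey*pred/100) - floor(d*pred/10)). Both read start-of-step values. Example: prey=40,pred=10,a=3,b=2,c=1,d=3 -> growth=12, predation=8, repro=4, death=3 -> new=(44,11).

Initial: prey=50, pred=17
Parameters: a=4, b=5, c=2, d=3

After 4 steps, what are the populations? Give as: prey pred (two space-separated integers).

Answer: 0 19

Derivation:
Step 1: prey: 50+20-42=28; pred: 17+17-5=29
Step 2: prey: 28+11-40=0; pred: 29+16-8=37
Step 3: prey: 0+0-0=0; pred: 37+0-11=26
Step 4: prey: 0+0-0=0; pred: 26+0-7=19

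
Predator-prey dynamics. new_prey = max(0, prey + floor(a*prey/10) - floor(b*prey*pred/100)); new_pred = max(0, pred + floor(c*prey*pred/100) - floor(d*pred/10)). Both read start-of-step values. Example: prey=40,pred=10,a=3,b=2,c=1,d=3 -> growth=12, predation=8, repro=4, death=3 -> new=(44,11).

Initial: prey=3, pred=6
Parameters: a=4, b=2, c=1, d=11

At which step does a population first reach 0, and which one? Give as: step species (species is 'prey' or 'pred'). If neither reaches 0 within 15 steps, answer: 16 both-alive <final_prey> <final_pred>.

Answer: 1 pred

Derivation:
Step 1: prey: 3+1-0=4; pred: 6+0-6=0
First extinction: pred at step 1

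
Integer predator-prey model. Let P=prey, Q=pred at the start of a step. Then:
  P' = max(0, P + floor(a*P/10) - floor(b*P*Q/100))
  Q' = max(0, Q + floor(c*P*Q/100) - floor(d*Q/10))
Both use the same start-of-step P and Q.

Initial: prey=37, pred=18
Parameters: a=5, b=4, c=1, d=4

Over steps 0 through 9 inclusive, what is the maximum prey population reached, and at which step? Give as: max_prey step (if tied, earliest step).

Answer: 52 9

Derivation:
Step 1: prey: 37+18-26=29; pred: 18+6-7=17
Step 2: prey: 29+14-19=24; pred: 17+4-6=15
Step 3: prey: 24+12-14=22; pred: 15+3-6=12
Step 4: prey: 22+11-10=23; pred: 12+2-4=10
Step 5: prey: 23+11-9=25; pred: 10+2-4=8
Step 6: prey: 25+12-8=29; pred: 8+2-3=7
Step 7: prey: 29+14-8=35; pred: 7+2-2=7
Step 8: prey: 35+17-9=43; pred: 7+2-2=7
Step 9: prey: 43+21-12=52; pred: 7+3-2=8
Max prey = 52 at step 9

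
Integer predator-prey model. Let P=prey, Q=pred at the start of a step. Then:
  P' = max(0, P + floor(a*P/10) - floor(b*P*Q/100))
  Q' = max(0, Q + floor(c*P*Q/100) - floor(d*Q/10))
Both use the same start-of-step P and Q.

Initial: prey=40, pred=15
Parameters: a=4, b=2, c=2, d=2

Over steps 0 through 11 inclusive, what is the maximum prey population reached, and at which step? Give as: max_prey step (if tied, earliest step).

Answer: 44 1

Derivation:
Step 1: prey: 40+16-12=44; pred: 15+12-3=24
Step 2: prey: 44+17-21=40; pred: 24+21-4=41
Step 3: prey: 40+16-32=24; pred: 41+32-8=65
Step 4: prey: 24+9-31=2; pred: 65+31-13=83
Step 5: prey: 2+0-3=0; pred: 83+3-16=70
Step 6: prey: 0+0-0=0; pred: 70+0-14=56
Step 7: prey: 0+0-0=0; pred: 56+0-11=45
Step 8: prey: 0+0-0=0; pred: 45+0-9=36
Step 9: prey: 0+0-0=0; pred: 36+0-7=29
Step 10: prey: 0+0-0=0; pred: 29+0-5=24
Step 11: prey: 0+0-0=0; pred: 24+0-4=20
Max prey = 44 at step 1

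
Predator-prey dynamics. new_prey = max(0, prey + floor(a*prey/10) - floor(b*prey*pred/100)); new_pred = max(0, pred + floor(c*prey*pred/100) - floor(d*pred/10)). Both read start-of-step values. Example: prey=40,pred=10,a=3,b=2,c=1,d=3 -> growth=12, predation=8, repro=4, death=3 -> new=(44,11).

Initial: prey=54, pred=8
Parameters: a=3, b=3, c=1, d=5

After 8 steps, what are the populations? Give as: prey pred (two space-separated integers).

Answer: 51 17

Derivation:
Step 1: prey: 54+16-12=58; pred: 8+4-4=8
Step 2: prey: 58+17-13=62; pred: 8+4-4=8
Step 3: prey: 62+18-14=66; pred: 8+4-4=8
Step 4: prey: 66+19-15=70; pred: 8+5-4=9
Step 5: prey: 70+21-18=73; pred: 9+6-4=11
Step 6: prey: 73+21-24=70; pred: 11+8-5=14
Step 7: prey: 70+21-29=62; pred: 14+9-7=16
Step 8: prey: 62+18-29=51; pred: 16+9-8=17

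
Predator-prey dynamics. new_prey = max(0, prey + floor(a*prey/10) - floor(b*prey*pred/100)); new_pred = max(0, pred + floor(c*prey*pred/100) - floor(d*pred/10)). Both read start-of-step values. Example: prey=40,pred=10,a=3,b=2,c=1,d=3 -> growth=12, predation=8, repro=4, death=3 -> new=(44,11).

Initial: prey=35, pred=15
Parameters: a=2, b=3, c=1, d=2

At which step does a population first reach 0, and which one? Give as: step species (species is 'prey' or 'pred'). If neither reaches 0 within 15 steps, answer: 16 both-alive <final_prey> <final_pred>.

Answer: 16 both-alive 3 4

Derivation:
Step 1: prey: 35+7-15=27; pred: 15+5-3=17
Step 2: prey: 27+5-13=19; pred: 17+4-3=18
Step 3: prey: 19+3-10=12; pred: 18+3-3=18
Step 4: prey: 12+2-6=8; pred: 18+2-3=17
Step 5: prey: 8+1-4=5; pred: 17+1-3=15
Step 6: prey: 5+1-2=4; pred: 15+0-3=12
Step 7: prey: 4+0-1=3; pred: 12+0-2=10
Step 8: prey: 3+0-0=3; pred: 10+0-2=8
Step 9: prey: 3+0-0=3; pred: 8+0-1=7
Step 10: prey: 3+0-0=3; pred: 7+0-1=6
Step 11: prey: 3+0-0=3; pred: 6+0-1=5
Step 12: prey: 3+0-0=3; pred: 5+0-1=4
Step 13: prey: 3+0-0=3; pred: 4+0-0=4
Steps 14-15: state stable at prey=3, pred=4 (no change)
No extinction within 15 steps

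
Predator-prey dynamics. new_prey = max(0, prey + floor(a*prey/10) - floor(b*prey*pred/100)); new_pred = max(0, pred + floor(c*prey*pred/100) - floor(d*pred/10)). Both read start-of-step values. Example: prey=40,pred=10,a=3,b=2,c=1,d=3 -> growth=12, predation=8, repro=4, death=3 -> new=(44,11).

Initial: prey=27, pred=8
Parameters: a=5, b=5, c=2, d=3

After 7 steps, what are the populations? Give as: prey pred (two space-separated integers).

Step 1: prey: 27+13-10=30; pred: 8+4-2=10
Step 2: prey: 30+15-15=30; pred: 10+6-3=13
Step 3: prey: 30+15-19=26; pred: 13+7-3=17
Step 4: prey: 26+13-22=17; pred: 17+8-5=20
Step 5: prey: 17+8-17=8; pred: 20+6-6=20
Step 6: prey: 8+4-8=4; pred: 20+3-6=17
Step 7: prey: 4+2-3=3; pred: 17+1-5=13

Answer: 3 13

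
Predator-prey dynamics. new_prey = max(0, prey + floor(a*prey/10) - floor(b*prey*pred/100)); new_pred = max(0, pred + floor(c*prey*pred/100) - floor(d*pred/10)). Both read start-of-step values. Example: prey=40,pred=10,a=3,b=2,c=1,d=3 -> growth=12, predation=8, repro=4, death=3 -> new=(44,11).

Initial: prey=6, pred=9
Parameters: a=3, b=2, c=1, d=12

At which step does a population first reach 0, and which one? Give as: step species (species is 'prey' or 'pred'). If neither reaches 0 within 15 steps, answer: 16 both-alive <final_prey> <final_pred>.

Answer: 1 pred

Derivation:
Step 1: prey: 6+1-1=6; pred: 9+0-10=0
First extinction: pred at step 1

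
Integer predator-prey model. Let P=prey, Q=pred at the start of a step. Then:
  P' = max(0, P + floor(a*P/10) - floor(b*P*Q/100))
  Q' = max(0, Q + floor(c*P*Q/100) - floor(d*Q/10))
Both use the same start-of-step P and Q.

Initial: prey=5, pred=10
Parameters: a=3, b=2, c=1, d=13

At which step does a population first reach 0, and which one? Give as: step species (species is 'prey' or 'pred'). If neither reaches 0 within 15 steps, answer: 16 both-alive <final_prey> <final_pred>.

Step 1: prey: 5+1-1=5; pred: 10+0-13=0
First extinction: pred at step 1

Answer: 1 pred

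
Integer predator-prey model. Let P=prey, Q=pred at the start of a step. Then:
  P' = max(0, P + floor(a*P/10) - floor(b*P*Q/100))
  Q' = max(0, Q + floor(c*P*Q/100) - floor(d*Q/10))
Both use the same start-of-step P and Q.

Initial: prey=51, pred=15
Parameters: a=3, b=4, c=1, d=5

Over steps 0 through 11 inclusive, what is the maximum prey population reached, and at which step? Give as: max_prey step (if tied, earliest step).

Answer: 64 11

Derivation:
Step 1: prey: 51+15-30=36; pred: 15+7-7=15
Step 2: prey: 36+10-21=25; pred: 15+5-7=13
Step 3: prey: 25+7-13=19; pred: 13+3-6=10
Step 4: prey: 19+5-7=17; pred: 10+1-5=6
Step 5: prey: 17+5-4=18; pred: 6+1-3=4
Step 6: prey: 18+5-2=21; pred: 4+0-2=2
Step 7: prey: 21+6-1=26; pred: 2+0-1=1
Step 8: prey: 26+7-1=32; pred: 1+0-0=1
Step 9: prey: 32+9-1=40; pred: 1+0-0=1
Step 10: prey: 40+12-1=51; pred: 1+0-0=1
Step 11: prey: 51+15-2=64; pred: 1+0-0=1
Max prey = 64 at step 11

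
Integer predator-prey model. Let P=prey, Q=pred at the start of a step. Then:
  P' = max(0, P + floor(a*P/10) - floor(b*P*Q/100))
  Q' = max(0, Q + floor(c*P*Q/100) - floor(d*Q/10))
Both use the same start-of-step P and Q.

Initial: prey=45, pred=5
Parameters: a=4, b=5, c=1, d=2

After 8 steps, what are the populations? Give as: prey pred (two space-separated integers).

Answer: 3 16

Derivation:
Step 1: prey: 45+18-11=52; pred: 5+2-1=6
Step 2: prey: 52+20-15=57; pred: 6+3-1=8
Step 3: prey: 57+22-22=57; pred: 8+4-1=11
Step 4: prey: 57+22-31=48; pred: 11+6-2=15
Step 5: prey: 48+19-36=31; pred: 15+7-3=19
Step 6: prey: 31+12-29=14; pred: 19+5-3=21
Step 7: prey: 14+5-14=5; pred: 21+2-4=19
Step 8: prey: 5+2-4=3; pred: 19+0-3=16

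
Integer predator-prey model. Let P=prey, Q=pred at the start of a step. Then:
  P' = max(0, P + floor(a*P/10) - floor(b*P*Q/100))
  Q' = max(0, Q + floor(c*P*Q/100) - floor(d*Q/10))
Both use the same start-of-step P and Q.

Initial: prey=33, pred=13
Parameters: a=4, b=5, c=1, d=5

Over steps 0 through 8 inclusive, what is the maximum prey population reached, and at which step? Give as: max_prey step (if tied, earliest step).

Answer: 68 8

Derivation:
Step 1: prey: 33+13-21=25; pred: 13+4-6=11
Step 2: prey: 25+10-13=22; pred: 11+2-5=8
Step 3: prey: 22+8-8=22; pred: 8+1-4=5
Step 4: prey: 22+8-5=25; pred: 5+1-2=4
Step 5: prey: 25+10-5=30; pred: 4+1-2=3
Step 6: prey: 30+12-4=38; pred: 3+0-1=2
Step 7: prey: 38+15-3=50; pred: 2+0-1=1
Step 8: prey: 50+20-2=68; pred: 1+0-0=1
Max prey = 68 at step 8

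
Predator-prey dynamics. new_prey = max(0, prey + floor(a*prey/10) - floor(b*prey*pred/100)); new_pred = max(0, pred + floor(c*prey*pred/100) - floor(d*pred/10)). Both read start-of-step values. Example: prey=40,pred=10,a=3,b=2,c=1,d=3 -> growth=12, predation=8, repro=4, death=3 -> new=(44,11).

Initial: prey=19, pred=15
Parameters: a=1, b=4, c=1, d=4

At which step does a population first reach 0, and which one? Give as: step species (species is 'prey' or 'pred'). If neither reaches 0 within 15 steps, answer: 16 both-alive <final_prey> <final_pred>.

Step 1: prey: 19+1-11=9; pred: 15+2-6=11
Step 2: prey: 9+0-3=6; pred: 11+0-4=7
Step 3: prey: 6+0-1=5; pred: 7+0-2=5
Step 4: prey: 5+0-1=4; pred: 5+0-2=3
Step 5: prey: 4+0-0=4; pred: 3+0-1=2
Step 6: prey: 4+0-0=4; pred: 2+0-0=2
Steps 7-15: state stable at prey=4, pred=2 (no change)
No extinction within 15 steps

Answer: 16 both-alive 4 2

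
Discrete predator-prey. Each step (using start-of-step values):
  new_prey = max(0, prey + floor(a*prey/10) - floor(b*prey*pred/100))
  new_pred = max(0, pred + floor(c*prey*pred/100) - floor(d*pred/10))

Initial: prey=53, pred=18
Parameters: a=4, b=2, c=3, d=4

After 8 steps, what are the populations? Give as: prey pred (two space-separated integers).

Step 1: prey: 53+21-19=55; pred: 18+28-7=39
Step 2: prey: 55+22-42=35; pred: 39+64-15=88
Step 3: prey: 35+14-61=0; pred: 88+92-35=145
Step 4: prey: 0+0-0=0; pred: 145+0-58=87
Step 5: prey: 0+0-0=0; pred: 87+0-34=53
Step 6: prey: 0+0-0=0; pred: 53+0-21=32
Step 7: prey: 0+0-0=0; pred: 32+0-12=20
Step 8: prey: 0+0-0=0; pred: 20+0-8=12

Answer: 0 12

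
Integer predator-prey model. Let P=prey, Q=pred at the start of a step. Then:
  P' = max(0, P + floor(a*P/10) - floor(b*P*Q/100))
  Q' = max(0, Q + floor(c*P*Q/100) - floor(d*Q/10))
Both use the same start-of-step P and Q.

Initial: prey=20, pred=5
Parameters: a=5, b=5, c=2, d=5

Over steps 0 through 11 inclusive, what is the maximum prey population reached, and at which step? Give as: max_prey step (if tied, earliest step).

Step 1: prey: 20+10-5=25; pred: 5+2-2=5
Step 2: prey: 25+12-6=31; pred: 5+2-2=5
Step 3: prey: 31+15-7=39; pred: 5+3-2=6
Step 4: prey: 39+19-11=47; pred: 6+4-3=7
Step 5: prey: 47+23-16=54; pred: 7+6-3=10
Step 6: prey: 54+27-27=54; pred: 10+10-5=15
Step 7: prey: 54+27-40=41; pred: 15+16-7=24
Step 8: prey: 41+20-49=12; pred: 24+19-12=31
Step 9: prey: 12+6-18=0; pred: 31+7-15=23
Step 10: prey: 0+0-0=0; pred: 23+0-11=12
Step 11: prey: 0+0-0=0; pred: 12+0-6=6
Max prey = 54 at step 5

Answer: 54 5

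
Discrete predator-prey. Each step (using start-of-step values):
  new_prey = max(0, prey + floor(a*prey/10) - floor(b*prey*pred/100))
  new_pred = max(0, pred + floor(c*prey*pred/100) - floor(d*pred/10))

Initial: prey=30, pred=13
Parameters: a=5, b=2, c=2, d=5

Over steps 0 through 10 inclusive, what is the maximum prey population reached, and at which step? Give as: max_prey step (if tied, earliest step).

Step 1: prey: 30+15-7=38; pred: 13+7-6=14
Step 2: prey: 38+19-10=47; pred: 14+10-7=17
Step 3: prey: 47+23-15=55; pred: 17+15-8=24
Step 4: prey: 55+27-26=56; pred: 24+26-12=38
Step 5: prey: 56+28-42=42; pred: 38+42-19=61
Step 6: prey: 42+21-51=12; pred: 61+51-30=82
Step 7: prey: 12+6-19=0; pred: 82+19-41=60
Step 8: prey: 0+0-0=0; pred: 60+0-30=30
Step 9: prey: 0+0-0=0; pred: 30+0-15=15
Step 10: prey: 0+0-0=0; pred: 15+0-7=8
Max prey = 56 at step 4

Answer: 56 4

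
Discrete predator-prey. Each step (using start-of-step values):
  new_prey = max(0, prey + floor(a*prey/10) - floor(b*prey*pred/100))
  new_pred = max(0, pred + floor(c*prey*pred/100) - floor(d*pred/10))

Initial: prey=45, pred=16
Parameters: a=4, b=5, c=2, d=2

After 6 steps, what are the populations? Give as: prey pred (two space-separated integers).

Answer: 0 16

Derivation:
Step 1: prey: 45+18-36=27; pred: 16+14-3=27
Step 2: prey: 27+10-36=1; pred: 27+14-5=36
Step 3: prey: 1+0-1=0; pred: 36+0-7=29
Step 4: prey: 0+0-0=0; pred: 29+0-5=24
Step 5: prey: 0+0-0=0; pred: 24+0-4=20
Step 6: prey: 0+0-0=0; pred: 20+0-4=16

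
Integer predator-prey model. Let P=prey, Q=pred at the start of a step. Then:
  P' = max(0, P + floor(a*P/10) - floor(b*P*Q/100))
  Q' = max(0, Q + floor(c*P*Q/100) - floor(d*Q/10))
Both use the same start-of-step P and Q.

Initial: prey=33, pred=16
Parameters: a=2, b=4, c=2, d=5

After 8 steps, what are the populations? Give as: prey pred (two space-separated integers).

Answer: 4 1

Derivation:
Step 1: prey: 33+6-21=18; pred: 16+10-8=18
Step 2: prey: 18+3-12=9; pred: 18+6-9=15
Step 3: prey: 9+1-5=5; pred: 15+2-7=10
Step 4: prey: 5+1-2=4; pred: 10+1-5=6
Step 5: prey: 4+0-0=4; pred: 6+0-3=3
Step 6: prey: 4+0-0=4; pred: 3+0-1=2
Step 7: prey: 4+0-0=4; pred: 2+0-1=1
Step 8: prey: 4+0-0=4; pred: 1+0-0=1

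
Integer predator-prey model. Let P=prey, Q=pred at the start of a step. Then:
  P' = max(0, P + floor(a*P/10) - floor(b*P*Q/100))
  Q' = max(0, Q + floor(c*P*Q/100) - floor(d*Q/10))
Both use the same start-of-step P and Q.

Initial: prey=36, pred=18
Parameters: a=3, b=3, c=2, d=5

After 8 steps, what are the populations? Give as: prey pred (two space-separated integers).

Step 1: prey: 36+10-19=27; pred: 18+12-9=21
Step 2: prey: 27+8-17=18; pred: 21+11-10=22
Step 3: prey: 18+5-11=12; pred: 22+7-11=18
Step 4: prey: 12+3-6=9; pred: 18+4-9=13
Step 5: prey: 9+2-3=8; pred: 13+2-6=9
Step 6: prey: 8+2-2=8; pred: 9+1-4=6
Step 7: prey: 8+2-1=9; pred: 6+0-3=3
Step 8: prey: 9+2-0=11; pred: 3+0-1=2

Answer: 11 2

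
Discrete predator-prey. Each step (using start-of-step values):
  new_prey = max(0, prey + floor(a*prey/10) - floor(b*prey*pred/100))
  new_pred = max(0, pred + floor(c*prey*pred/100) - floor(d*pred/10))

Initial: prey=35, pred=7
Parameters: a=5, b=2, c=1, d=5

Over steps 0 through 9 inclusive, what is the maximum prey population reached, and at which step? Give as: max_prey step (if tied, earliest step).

Step 1: prey: 35+17-4=48; pred: 7+2-3=6
Step 2: prey: 48+24-5=67; pred: 6+2-3=5
Step 3: prey: 67+33-6=94; pred: 5+3-2=6
Step 4: prey: 94+47-11=130; pred: 6+5-3=8
Step 5: prey: 130+65-20=175; pred: 8+10-4=14
Step 6: prey: 175+87-49=213; pred: 14+24-7=31
Step 7: prey: 213+106-132=187; pred: 31+66-15=82
Step 8: prey: 187+93-306=0; pred: 82+153-41=194
Step 9: prey: 0+0-0=0; pred: 194+0-97=97
Max prey = 213 at step 6

Answer: 213 6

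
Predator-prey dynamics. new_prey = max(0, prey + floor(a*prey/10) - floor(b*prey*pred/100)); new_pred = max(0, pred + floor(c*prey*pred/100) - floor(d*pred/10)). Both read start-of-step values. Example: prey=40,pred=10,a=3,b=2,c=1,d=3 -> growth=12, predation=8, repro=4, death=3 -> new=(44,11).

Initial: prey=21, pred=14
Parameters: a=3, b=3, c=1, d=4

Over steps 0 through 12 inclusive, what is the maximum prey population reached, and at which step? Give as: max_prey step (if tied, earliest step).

Answer: 74 12

Derivation:
Step 1: prey: 21+6-8=19; pred: 14+2-5=11
Step 2: prey: 19+5-6=18; pred: 11+2-4=9
Step 3: prey: 18+5-4=19; pred: 9+1-3=7
Step 4: prey: 19+5-3=21; pred: 7+1-2=6
Step 5: prey: 21+6-3=24; pred: 6+1-2=5
Step 6: prey: 24+7-3=28; pred: 5+1-2=4
Step 7: prey: 28+8-3=33; pred: 4+1-1=4
Step 8: prey: 33+9-3=39; pred: 4+1-1=4
Step 9: prey: 39+11-4=46; pred: 4+1-1=4
Step 10: prey: 46+13-5=54; pred: 4+1-1=4
Step 11: prey: 54+16-6=64; pred: 4+2-1=5
Step 12: prey: 64+19-9=74; pred: 5+3-2=6
Max prey = 74 at step 12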